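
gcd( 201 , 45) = 3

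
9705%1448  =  1017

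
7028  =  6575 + 453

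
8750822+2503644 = 11254466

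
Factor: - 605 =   -  5^1*11^2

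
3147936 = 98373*32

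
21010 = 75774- 54764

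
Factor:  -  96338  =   - 2^1*11^1 *29^1*151^1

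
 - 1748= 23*(  -  76 ) 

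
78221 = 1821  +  76400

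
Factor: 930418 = 2^1*465209^1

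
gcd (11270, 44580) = 10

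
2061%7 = 3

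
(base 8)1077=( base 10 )575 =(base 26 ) m3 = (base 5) 4300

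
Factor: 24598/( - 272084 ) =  - 2^(  -  1) *7^2*271^( - 1) = - 49/542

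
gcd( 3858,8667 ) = 3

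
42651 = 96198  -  53547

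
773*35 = 27055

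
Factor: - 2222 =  - 2^1*11^1*101^1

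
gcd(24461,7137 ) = 61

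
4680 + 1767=6447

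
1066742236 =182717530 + 884024706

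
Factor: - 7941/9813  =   - 2647^1*3271^( - 1)  =  - 2647/3271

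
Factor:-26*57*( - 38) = 56316 = 2^2*3^1*13^1*19^2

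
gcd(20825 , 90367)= 1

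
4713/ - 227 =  - 21+54/227 =- 20.76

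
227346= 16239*14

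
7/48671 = 1/6953 = 0.00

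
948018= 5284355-4336337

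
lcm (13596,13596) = 13596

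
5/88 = 5/88 = 0.06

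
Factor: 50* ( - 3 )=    - 150 =- 2^1*3^1*5^2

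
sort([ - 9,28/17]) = [ - 9,28/17] 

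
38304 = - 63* ( - 608) 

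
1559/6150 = 1559/6150 = 0.25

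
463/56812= 463/56812=0.01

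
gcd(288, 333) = 9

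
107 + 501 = 608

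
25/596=25/596  =  0.04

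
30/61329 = 10/20443 = 0.00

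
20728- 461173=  - 440445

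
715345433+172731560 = 888076993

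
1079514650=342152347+737362303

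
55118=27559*2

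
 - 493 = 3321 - 3814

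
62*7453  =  462086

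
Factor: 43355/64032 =2^( - 5 )*3^( - 1)*5^1* 13^1=65/96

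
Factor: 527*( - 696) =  - 366792 = - 2^3 * 3^1 * 17^1*29^1 * 31^1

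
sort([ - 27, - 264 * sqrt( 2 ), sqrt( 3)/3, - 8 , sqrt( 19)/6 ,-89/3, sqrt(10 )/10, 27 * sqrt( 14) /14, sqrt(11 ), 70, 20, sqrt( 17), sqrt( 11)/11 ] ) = [ - 264*sqrt( 2), - 89/3, - 27,  -  8 , sqrt ( 11)/11, sqrt( 10 )/10,sqrt ( 3)/3,sqrt(19)/6, sqrt( 11),sqrt(17), 27*sqrt( 14)/14, 20, 70] 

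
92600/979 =94 + 574/979=94.59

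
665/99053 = 665/99053 =0.01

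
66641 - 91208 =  - 24567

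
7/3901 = 7/3901 = 0.00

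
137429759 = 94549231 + 42880528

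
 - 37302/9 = - 4145 + 1/3=- 4144.67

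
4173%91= 78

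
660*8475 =5593500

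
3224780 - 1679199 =1545581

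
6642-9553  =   - 2911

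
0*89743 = 0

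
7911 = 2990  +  4921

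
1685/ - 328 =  - 6 + 283/328 = - 5.14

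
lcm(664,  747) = 5976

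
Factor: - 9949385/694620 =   -  2^(  -  2)*3^( - 2) * 17^( - 1 ) * 227^( - 1)*1989877^1 = - 1989877/138924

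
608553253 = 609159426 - 606173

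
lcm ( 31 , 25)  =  775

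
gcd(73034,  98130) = 2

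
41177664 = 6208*6633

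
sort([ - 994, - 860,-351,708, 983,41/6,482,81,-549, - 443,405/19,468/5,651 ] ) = [ - 994, - 860, - 549, - 443, - 351,41/6, 405/19, 81,468/5, 482,651,708,983 ]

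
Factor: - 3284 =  - 2^2*821^1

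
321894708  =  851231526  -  529336818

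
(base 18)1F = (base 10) 33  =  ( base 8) 41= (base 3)1020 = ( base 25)18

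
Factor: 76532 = 2^2*19^2*53^1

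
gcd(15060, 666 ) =6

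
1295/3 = 1295/3 = 431.67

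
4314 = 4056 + 258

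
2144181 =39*54979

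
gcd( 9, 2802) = 3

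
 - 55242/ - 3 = 18414 + 0/1 = 18414.00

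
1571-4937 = -3366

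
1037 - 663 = 374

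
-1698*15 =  - 25470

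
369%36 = 9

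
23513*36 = 846468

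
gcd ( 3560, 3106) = 2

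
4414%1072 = 126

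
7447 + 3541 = 10988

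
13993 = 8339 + 5654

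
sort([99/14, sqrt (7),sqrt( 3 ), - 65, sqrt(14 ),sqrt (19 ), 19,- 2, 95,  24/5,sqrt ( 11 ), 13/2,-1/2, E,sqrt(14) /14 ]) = [- 65 ,  -  2,- 1/2, sqrt(14)/14, sqrt( 3),sqrt(7), E,  sqrt( 11 ),sqrt(14), sqrt(19), 24/5, 13/2,99/14, 19, 95]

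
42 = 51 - 9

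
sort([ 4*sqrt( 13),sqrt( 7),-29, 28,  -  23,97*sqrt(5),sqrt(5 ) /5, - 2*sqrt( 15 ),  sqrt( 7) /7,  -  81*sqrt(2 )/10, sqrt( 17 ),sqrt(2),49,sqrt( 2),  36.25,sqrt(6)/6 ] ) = [ - 29, - 23 ,-81*sqrt(2 ) /10, - 2* sqrt( 15) , sqrt(7 )/7, sqrt(6) /6,  sqrt (5 )/5, sqrt( 2 ),  sqrt( 2), sqrt( 7),sqrt (17), 4*sqrt (13 ), 28,36.25,49 , 97*sqrt( 5)]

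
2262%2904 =2262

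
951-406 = 545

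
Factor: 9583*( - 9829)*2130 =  - 200627483910 = -2^1* 3^1 * 5^1*7^1*37^2 * 71^1*9829^1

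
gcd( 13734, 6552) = 126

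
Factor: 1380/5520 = 1/4 = 2^(-2 )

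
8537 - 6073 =2464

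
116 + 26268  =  26384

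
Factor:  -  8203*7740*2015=-2^2*3^2*5^2*13^2*31^1*43^1*631^1  =  - 127934808300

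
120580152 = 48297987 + 72282165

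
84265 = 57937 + 26328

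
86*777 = 66822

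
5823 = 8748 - 2925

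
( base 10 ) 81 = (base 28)2p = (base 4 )1101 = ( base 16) 51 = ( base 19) 45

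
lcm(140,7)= 140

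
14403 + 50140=64543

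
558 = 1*558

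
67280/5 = 13456 = 13456.00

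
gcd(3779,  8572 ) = 1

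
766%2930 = 766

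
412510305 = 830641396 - 418131091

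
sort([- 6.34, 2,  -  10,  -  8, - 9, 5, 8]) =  [ - 10, - 9, - 8, - 6.34, 2, 5, 8]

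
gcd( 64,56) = 8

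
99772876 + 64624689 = 164397565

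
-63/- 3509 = 63/3509 = 0.02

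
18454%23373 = 18454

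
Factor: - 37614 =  - 2^1*3^1*6269^1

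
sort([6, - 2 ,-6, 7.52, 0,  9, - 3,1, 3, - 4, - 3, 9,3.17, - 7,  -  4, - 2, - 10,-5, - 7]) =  [-10, - 7, - 7, - 6, - 5, - 4, - 4,  -  3, - 3, -2, - 2,  0, 1, 3, 3.17 , 6 , 7.52, 9, 9 ] 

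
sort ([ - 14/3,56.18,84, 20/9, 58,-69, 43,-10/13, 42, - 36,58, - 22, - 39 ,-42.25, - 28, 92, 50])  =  [ - 69, - 42.25, - 39, - 36,  -  28, - 22, - 14/3, - 10/13 , 20/9,  42,43, 50, 56.18, 58,  58,84, 92 ] 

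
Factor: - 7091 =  - 7^1*1013^1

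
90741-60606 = 30135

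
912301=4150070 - 3237769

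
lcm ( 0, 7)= 0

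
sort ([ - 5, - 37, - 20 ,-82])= [-82,-37,-20, - 5 ] 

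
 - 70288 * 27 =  - 1897776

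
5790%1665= 795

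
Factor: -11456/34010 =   -  32/95 = - 2^5 * 5^(  -  1 ) * 19^(-1 ) 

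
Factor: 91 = 7^1*13^1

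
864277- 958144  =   - 93867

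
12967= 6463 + 6504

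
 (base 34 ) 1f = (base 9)54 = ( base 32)1H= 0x31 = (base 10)49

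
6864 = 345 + 6519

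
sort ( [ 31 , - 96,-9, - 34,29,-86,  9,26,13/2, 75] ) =[  -  96, - 86, -34,-9,13/2,9,  26 , 29,31,75] 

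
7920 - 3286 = 4634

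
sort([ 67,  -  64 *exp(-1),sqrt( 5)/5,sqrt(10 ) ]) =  [ - 64*exp( - 1 ),sqrt ( 5) /5, sqrt ( 10),67] 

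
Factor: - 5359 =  - 23^1*233^1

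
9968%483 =308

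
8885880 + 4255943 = 13141823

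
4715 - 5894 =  - 1179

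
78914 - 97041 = -18127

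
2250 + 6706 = 8956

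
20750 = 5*4150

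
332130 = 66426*5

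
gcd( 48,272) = 16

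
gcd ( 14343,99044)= 1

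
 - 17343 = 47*( - 369 )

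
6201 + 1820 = 8021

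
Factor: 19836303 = 3^1*47^1*140683^1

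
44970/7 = 44970/7 = 6424.29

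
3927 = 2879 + 1048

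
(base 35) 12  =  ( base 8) 45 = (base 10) 37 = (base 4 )211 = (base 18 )21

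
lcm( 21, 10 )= 210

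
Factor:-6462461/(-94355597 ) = 7^( - 1)*41^1 * 163^1*241^(-1 ) * 967^1*55931^(-1 ) 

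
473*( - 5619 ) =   -  2657787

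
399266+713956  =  1113222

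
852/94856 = 3/334=   0.01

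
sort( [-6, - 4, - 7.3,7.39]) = [ - 7.3, - 6,  -  4,7.39]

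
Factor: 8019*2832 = 22709808 = 2^4*3^7 * 11^1*59^1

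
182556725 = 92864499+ 89692226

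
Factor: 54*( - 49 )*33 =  - 2^1*3^4* 7^2*11^1 = -87318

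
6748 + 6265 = 13013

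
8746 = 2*4373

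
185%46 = 1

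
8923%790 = 233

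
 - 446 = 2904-3350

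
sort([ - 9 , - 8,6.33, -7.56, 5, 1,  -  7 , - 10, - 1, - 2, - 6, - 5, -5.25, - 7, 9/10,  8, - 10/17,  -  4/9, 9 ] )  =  [ - 10, - 9 ,  -  8, - 7.56, - 7 ,  -  7,- 6, - 5.25, - 5, - 2 ,  -  1, - 10/17, - 4/9,9/10, 1,  5, 6.33 , 8,9 ] 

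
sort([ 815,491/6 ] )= [491/6, 815]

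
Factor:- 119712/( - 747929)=2^5*3^1*7^(-1 ) * 13^(  -  1 )*29^1* 43^1*8219^( - 1 ) 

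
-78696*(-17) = 1337832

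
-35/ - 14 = 5/2= 2.50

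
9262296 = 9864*939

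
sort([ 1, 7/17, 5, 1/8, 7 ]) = [ 1/8,7/17,  1,  5, 7 ] 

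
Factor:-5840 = -2^4*5^1*73^1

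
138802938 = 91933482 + 46869456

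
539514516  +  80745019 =620259535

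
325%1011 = 325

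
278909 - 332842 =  - 53933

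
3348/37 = 3348/37 = 90.49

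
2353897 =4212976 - 1859079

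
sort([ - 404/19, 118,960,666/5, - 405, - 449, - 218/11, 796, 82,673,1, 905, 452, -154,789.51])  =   [- 449, - 405, - 154, - 404/19, - 218/11, 1 , 82, 118, 666/5,  452, 673 , 789.51, 796,905, 960]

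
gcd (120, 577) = 1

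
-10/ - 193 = 10/193 =0.05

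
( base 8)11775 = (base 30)5kh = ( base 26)7EL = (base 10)5117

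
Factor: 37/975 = 3^( - 1)*5^ ( - 2 )*13^( - 1 )*37^1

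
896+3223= 4119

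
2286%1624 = 662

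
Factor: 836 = 2^2*11^1 *19^1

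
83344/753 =83344/753 =110.68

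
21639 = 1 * 21639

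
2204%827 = 550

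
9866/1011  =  9866/1011 = 9.76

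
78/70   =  1+4/35 = 1.11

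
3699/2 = 1849 + 1/2 =1849.50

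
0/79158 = 0 = 0.00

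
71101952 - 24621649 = 46480303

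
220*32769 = 7209180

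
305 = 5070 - 4765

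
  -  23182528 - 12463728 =- 35646256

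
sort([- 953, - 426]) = [ - 953, - 426 ]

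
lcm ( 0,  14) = 0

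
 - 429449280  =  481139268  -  910588548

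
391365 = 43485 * 9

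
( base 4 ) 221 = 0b101001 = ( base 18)25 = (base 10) 41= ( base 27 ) 1e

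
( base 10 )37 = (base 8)45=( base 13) 2b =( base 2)100101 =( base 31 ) 16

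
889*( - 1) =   -  889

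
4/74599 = 4/74599 =0.00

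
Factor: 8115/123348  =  5/76=   2^(-2 ) * 5^1 * 19^( - 1) 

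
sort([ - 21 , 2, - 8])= [  -  21, - 8,2 ]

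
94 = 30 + 64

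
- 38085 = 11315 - 49400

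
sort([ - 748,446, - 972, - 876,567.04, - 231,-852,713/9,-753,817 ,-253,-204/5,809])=[-972, - 876, - 852,-753,-748, -253, - 231, - 204/5, 713/9, 446,567.04,809, 817]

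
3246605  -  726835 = 2519770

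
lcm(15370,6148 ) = 30740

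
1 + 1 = 2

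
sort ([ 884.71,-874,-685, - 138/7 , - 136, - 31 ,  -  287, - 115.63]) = [ - 874,-685, - 287, - 136, - 115.63,  -  31,-138/7, 884.71]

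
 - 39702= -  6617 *6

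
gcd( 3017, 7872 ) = 1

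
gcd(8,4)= 4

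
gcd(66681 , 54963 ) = 279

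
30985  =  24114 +6871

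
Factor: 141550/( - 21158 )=-475/71  =  -5^2*19^1*71^( - 1 )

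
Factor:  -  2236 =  - 2^2*13^1*  43^1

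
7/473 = 7/473 = 0.01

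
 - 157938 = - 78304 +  - 79634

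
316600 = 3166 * 100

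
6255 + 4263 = 10518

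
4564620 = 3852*1185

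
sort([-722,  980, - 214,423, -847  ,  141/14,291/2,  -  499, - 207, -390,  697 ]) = [  -  847, - 722, - 499, - 390, - 214, - 207 , 141/14, 291/2,423,697 , 980 ] 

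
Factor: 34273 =34273^1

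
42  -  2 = 40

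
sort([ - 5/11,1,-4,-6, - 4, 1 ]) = [ - 6  ,  -  4 ,- 4, - 5/11, 1,1]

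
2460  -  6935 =  -  4475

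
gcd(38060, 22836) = 7612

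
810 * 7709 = 6244290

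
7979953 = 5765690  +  2214263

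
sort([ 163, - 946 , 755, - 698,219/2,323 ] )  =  [ - 946, - 698, 219/2,163,323, 755]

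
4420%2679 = 1741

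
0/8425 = 0 = 0.00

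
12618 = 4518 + 8100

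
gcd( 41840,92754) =2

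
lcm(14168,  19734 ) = 552552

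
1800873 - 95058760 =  - 93257887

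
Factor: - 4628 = -2^2 * 13^1*89^1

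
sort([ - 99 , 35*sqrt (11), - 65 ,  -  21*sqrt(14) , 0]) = [ - 99  , - 21*sqrt (14),-65,0, 35 * sqrt( 11 )]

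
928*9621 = 8928288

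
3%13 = 3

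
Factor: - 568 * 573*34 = -11065776 = -2^4*3^1*17^1*71^1 * 191^1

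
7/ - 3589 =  - 1 +3582/3589 =-0.00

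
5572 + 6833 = 12405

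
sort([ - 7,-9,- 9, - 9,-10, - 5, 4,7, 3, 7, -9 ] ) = [- 10, - 9,  -  9, - 9, - 9,-7, - 5,3, 4, 7,7 ] 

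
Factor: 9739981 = 131^1*149^1*499^1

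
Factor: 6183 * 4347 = 3^6 * 7^1*23^1 *229^1 = 26877501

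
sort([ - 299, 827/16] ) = [ - 299, 827/16 ] 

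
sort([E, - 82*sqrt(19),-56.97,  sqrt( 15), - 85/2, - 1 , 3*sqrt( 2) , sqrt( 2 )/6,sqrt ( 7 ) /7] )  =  [ - 82*  sqrt(19 ),-56.97,-85/2, -1,sqrt( 2)/6, sqrt( 7) /7,E, sqrt (15),3*sqrt( 2)] 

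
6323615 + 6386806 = 12710421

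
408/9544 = 51/1193 =0.04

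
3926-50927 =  - 47001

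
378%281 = 97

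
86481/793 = 109+44/793 = 109.06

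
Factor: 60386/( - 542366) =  - 109/979 = - 11^( - 1)*89^(-1)*109^1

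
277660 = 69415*4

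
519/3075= 173/1025 = 0.17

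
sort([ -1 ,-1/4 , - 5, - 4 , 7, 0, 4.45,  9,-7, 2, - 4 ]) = [  -  7,-5, - 4, - 4,  -  1, - 1/4,  0, 2, 4.45,7 , 9]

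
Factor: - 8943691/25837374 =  - 2^( - 1 ) * 3^( - 1 )*97^1*92203^1*4306229^( - 1 ) 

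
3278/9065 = 3278/9065 = 0.36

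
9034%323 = 313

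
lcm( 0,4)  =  0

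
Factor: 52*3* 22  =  3432 = 2^3*3^1 * 11^1*13^1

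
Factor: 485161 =485161^1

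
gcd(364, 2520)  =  28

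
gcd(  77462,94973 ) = 1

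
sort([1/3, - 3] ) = [ - 3,1/3]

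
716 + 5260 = 5976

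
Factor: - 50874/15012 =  - 61/18= - 2^( - 1) * 3^(  -  2 )*61^1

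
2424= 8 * 303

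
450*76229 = 34303050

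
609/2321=609/2321=0.26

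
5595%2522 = 551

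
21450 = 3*7150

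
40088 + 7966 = 48054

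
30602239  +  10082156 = 40684395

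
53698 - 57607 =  - 3909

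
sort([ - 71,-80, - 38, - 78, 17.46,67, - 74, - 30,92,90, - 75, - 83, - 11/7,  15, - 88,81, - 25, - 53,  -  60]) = [  -  88, - 83 ,  -  80,- 78, - 75, - 74,-71, - 60,  -  53, - 38,  -  30, - 25, - 11/7,15, 17.46,67,  81, 90, 92]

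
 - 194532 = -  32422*6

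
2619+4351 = 6970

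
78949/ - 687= -78949/687 = - 114.92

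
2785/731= 2785/731 = 3.81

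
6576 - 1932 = 4644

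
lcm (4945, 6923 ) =34615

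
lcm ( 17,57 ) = 969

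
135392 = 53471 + 81921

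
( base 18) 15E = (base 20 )118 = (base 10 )428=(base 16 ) 1ac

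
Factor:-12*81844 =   -  2^4*3^1*7^1*37^1 * 79^1 = - 982128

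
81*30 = 2430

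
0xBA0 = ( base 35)2f1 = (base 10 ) 2976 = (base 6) 21440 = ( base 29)3FI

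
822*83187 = 68379714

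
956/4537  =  956/4537 = 0.21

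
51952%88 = 32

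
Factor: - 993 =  - 3^1*331^1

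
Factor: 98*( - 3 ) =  - 294 = - 2^1*3^1 *7^2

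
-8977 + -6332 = - 15309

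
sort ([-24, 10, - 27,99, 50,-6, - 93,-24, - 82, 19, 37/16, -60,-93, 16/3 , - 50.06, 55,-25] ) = [-93, - 93,-82, - 60,  -  50.06,-27,-25, - 24, - 24, - 6, 37/16,16/3,10 , 19, 50, 55, 99]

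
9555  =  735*13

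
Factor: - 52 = - 2^2*13^1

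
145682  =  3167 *46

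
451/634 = 451/634= 0.71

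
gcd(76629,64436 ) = 89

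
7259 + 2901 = 10160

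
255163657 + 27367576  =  282531233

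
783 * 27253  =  21339099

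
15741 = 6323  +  9418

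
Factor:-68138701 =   -  68138701^1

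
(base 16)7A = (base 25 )4m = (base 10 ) 122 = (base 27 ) 4e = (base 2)1111010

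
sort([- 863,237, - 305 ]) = [ - 863, - 305,237] 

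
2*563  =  1126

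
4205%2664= 1541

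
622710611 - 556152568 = 66558043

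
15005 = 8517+6488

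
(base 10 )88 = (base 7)154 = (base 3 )10021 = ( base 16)58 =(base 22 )40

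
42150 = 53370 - 11220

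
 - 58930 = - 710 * 83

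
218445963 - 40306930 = 178139033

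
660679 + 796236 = 1456915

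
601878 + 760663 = 1362541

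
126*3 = 378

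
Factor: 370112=2^6*5783^1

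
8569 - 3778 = 4791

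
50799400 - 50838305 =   -  38905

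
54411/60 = 906 + 17/20= 906.85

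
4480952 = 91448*49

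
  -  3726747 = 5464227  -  9190974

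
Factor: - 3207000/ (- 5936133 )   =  2^3*5^3*7^( - 1 )*  67^(- 1 )*1069^1*4219^(  -  1) = 1069000/1978711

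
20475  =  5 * 4095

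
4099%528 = 403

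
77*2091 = 161007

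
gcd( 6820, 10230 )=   3410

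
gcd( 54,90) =18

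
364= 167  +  197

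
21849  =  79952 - 58103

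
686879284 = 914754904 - 227875620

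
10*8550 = 85500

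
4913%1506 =395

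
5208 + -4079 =1129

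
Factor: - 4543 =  - 7^1*11^1*59^1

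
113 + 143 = 256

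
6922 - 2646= 4276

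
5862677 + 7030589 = 12893266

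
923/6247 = 923/6247 = 0.15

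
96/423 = 32/141  =  0.23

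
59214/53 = 59214/53 = 1117.25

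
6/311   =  6/311  =  0.02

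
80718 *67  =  5408106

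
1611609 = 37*43557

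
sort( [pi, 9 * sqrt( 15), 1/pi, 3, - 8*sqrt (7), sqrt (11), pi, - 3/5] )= [-8*sqrt( 7), - 3/5, 1/pi,  3, pi, pi,sqrt( 11), 9*sqrt( 15)] 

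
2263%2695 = 2263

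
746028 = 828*901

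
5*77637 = 388185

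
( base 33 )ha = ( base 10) 571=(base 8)1073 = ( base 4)20323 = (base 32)HR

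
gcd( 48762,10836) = 5418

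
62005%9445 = 5335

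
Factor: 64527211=7^1  *19^1*485167^1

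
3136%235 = 81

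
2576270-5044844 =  - 2468574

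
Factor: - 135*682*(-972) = 89492040 = 2^3*3^8*5^1*11^1*31^1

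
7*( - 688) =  - 4816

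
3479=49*71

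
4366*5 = 21830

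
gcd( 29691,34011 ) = 9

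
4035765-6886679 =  - 2850914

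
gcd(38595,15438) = 7719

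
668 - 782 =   -  114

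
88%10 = 8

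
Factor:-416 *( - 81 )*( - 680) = -22913280 = - 2^8*3^4*5^1*13^1 * 17^1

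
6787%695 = 532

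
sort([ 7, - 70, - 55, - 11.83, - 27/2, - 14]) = [ - 70,- 55, - 14, - 27/2, - 11.83,7]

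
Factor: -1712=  - 2^4*107^1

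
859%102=43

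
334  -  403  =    -  69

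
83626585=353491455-269864870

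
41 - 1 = 40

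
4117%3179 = 938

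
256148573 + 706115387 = 962263960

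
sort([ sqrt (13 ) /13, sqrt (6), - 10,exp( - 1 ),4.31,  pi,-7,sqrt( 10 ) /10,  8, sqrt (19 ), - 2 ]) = [-10 , - 7,  -  2 , sqrt( 13 ) /13, sqrt( 10 )/10, exp( - 1),sqrt( 6 ),pi,  4.31, sqrt( 19 ),8] 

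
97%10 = 7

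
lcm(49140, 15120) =196560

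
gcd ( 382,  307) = 1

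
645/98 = 645/98 =6.58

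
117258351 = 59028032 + 58230319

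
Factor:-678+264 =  - 2^1*3^2 * 23^1 = - 414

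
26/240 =13/120 = 0.11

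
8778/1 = 8778 = 8778.00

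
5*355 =1775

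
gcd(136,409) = 1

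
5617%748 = 381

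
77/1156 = 77/1156=0.07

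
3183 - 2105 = 1078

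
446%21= 5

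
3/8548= 3/8548  =  0.00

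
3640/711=5+85/711 = 5.12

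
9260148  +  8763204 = 18023352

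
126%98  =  28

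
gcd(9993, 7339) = 1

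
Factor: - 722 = -2^1*19^2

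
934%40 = 14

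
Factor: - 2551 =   -  2551^1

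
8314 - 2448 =5866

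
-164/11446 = - 82/5723 = -0.01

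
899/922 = 899/922  =  0.98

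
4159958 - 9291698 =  - 5131740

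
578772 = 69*8388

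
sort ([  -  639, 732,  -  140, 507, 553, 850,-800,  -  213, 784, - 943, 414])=[  -  943, - 800,  -  639,-213, - 140, 414,507,553,732, 784  ,  850] 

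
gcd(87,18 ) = 3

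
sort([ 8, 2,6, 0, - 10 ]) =[-10, 0,  2, 6 , 8]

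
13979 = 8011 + 5968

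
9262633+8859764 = 18122397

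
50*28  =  1400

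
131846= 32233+99613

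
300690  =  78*3855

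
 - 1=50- 51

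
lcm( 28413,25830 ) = 284130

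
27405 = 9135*3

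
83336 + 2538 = 85874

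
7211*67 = 483137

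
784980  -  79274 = 705706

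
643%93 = 85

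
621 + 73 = 694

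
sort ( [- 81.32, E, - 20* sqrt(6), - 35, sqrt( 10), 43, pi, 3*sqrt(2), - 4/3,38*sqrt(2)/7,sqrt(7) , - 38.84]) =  [ - 81.32, - 20 * sqrt( 6 ),  -  38.84, - 35,  -  4/3,sqrt(7),E, pi , sqrt(10), 3*sqrt(2), 38*sqrt(2)/7 , 43 ]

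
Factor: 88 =2^3*11^1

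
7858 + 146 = 8004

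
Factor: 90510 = 2^1*3^1*5^1* 7^1*431^1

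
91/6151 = 91/6151 = 0.01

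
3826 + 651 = 4477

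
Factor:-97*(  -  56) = 5432 = 2^3 *7^1*97^1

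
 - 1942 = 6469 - 8411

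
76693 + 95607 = 172300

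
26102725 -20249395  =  5853330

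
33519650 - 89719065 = - 56199415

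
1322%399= 125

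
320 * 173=55360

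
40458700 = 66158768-25700068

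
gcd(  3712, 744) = 8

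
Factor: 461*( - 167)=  - 76987 = - 167^1*461^1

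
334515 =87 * 3845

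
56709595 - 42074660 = 14634935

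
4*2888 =11552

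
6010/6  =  3005/3 =1001.67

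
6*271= 1626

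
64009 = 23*2783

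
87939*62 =5452218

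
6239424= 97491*64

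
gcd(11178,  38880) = 486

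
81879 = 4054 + 77825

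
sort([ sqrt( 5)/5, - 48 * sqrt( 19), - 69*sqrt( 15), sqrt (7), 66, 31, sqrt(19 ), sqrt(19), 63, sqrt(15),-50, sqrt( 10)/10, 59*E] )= [ - 69*sqrt( 15), - 48*sqrt( 19), - 50, sqrt(10)/10 , sqrt( 5)/5, sqrt( 7), sqrt(15 ), sqrt( 19 ), sqrt(19), 31, 63,66 , 59* E ]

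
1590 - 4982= -3392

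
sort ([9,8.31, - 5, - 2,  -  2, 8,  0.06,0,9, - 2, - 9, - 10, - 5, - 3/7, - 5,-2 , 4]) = [ - 10,  -  9, - 5,-5, - 5, - 2,-2,-2, - 2, - 3/7,0, 0.06, 4 , 8,8.31,9,9 ]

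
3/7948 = 3/7948 = 0.00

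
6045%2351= 1343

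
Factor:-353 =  - 353^1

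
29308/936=7327/234= 31.31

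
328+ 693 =1021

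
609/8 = 609/8 = 76.12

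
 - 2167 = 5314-7481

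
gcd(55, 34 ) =1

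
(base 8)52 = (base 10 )42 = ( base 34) 18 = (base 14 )30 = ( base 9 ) 46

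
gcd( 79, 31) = 1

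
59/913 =59/913 = 0.06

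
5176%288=280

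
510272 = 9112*56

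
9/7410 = 3/2470 =0.00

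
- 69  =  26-95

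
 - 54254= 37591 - 91845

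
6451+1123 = 7574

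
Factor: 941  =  941^1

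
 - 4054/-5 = 4054/5 = 810.80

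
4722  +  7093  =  11815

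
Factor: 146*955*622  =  2^2*5^1 * 73^1*191^1*311^1 = 86725460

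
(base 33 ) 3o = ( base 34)3l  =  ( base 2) 1111011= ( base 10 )123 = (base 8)173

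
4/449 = 4/449 = 0.01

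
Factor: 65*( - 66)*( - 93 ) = 398970  =  2^1*3^2*5^1*11^1*13^1* 31^1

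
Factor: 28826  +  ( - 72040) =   -  2^1*17^1 *31^1*41^1 = -43214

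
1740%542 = 114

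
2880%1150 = 580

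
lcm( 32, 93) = 2976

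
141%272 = 141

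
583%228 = 127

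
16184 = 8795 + 7389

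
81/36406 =81/36406 = 0.00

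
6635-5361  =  1274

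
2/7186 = 1/3593 = 0.00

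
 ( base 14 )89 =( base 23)56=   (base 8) 171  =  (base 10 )121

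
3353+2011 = 5364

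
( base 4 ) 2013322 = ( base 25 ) dmn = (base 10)8698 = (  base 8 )20772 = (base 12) 504A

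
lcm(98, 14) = 98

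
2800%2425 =375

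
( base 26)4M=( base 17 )77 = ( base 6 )330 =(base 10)126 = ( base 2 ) 1111110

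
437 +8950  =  9387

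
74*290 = 21460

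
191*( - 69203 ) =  - 13217773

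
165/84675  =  11/5645 = 0.00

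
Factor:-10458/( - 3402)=3^( - 3 )* 83^1 =83/27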